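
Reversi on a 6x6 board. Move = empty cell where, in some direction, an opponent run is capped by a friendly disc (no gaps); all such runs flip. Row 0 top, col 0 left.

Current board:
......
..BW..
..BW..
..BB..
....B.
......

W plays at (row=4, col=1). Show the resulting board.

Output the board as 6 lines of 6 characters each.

Place W at (4,1); scan 8 dirs for brackets.
Dir NW: first cell '.' (not opp) -> no flip
Dir N: first cell '.' (not opp) -> no flip
Dir NE: opp run (3,2) capped by W -> flip
Dir W: first cell '.' (not opp) -> no flip
Dir E: first cell '.' (not opp) -> no flip
Dir SW: first cell '.' (not opp) -> no flip
Dir S: first cell '.' (not opp) -> no flip
Dir SE: first cell '.' (not opp) -> no flip
All flips: (3,2)

Answer: ......
..BW..
..BW..
..WB..
.W..B.
......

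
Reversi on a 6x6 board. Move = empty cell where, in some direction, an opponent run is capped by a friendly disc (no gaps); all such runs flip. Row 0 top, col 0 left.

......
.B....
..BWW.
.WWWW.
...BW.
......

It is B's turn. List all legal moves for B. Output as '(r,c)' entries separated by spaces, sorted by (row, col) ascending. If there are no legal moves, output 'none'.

Answer: (1,3) (2,1) (2,5) (4,0) (4,2) (4,5) (5,5)

Derivation:
(1,2): no bracket -> illegal
(1,3): flips 2 -> legal
(1,4): no bracket -> illegal
(1,5): no bracket -> illegal
(2,0): no bracket -> illegal
(2,1): flips 1 -> legal
(2,5): flips 3 -> legal
(3,0): no bracket -> illegal
(3,5): no bracket -> illegal
(4,0): flips 1 -> legal
(4,1): no bracket -> illegal
(4,2): flips 1 -> legal
(4,5): flips 1 -> legal
(5,3): no bracket -> illegal
(5,4): no bracket -> illegal
(5,5): flips 2 -> legal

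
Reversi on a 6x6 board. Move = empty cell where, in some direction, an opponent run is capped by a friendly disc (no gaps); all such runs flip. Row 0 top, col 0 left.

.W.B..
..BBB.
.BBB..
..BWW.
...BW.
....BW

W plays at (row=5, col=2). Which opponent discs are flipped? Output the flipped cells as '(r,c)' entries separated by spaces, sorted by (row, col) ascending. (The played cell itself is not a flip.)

Dir NW: first cell '.' (not opp) -> no flip
Dir N: first cell '.' (not opp) -> no flip
Dir NE: opp run (4,3) capped by W -> flip
Dir W: first cell '.' (not opp) -> no flip
Dir E: first cell '.' (not opp) -> no flip
Dir SW: edge -> no flip
Dir S: edge -> no flip
Dir SE: edge -> no flip

Answer: (4,3)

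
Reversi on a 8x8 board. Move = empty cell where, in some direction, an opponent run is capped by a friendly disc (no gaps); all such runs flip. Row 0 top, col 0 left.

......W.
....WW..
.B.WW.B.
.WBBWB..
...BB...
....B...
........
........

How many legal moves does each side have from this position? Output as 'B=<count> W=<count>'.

Answer: B=6 W=9

Derivation:
-- B to move --
(0,3): no bracket -> illegal
(0,4): flips 4 -> legal
(0,5): flips 2 -> legal
(0,7): no bracket -> illegal
(1,2): no bracket -> illegal
(1,3): flips 2 -> legal
(1,6): no bracket -> illegal
(1,7): no bracket -> illegal
(2,0): no bracket -> illegal
(2,2): no bracket -> illegal
(2,5): flips 1 -> legal
(3,0): flips 1 -> legal
(4,0): no bracket -> illegal
(4,1): flips 1 -> legal
(4,2): no bracket -> illegal
(4,5): no bracket -> illegal
B mobility = 6
-- W to move --
(1,0): no bracket -> illegal
(1,1): flips 1 -> legal
(1,2): no bracket -> illegal
(1,6): no bracket -> illegal
(1,7): no bracket -> illegal
(2,0): no bracket -> illegal
(2,2): no bracket -> illegal
(2,5): no bracket -> illegal
(2,7): no bracket -> illegal
(3,0): no bracket -> illegal
(3,6): flips 1 -> legal
(3,7): flips 1 -> legal
(4,1): flips 1 -> legal
(4,2): flips 1 -> legal
(4,5): no bracket -> illegal
(4,6): flips 1 -> legal
(5,2): flips 1 -> legal
(5,3): flips 2 -> legal
(5,5): no bracket -> illegal
(6,3): no bracket -> illegal
(6,4): flips 2 -> legal
(6,5): no bracket -> illegal
W mobility = 9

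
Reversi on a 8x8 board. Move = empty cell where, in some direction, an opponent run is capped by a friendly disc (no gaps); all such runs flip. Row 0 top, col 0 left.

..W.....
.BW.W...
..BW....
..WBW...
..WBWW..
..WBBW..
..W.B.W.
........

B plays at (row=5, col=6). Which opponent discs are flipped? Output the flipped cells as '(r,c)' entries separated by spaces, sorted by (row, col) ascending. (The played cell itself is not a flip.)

Answer: (5,5)

Derivation:
Dir NW: opp run (4,5) (3,4) (2,3) (1,2), next='.' -> no flip
Dir N: first cell '.' (not opp) -> no flip
Dir NE: first cell '.' (not opp) -> no flip
Dir W: opp run (5,5) capped by B -> flip
Dir E: first cell '.' (not opp) -> no flip
Dir SW: first cell '.' (not opp) -> no flip
Dir S: opp run (6,6), next='.' -> no flip
Dir SE: first cell '.' (not opp) -> no flip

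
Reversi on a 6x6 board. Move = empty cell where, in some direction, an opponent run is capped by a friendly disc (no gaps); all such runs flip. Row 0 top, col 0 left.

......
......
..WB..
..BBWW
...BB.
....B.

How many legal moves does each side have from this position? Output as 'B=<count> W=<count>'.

-- B to move --
(1,1): flips 1 -> legal
(1,2): flips 1 -> legal
(1,3): no bracket -> illegal
(2,1): flips 1 -> legal
(2,4): flips 1 -> legal
(2,5): flips 1 -> legal
(3,1): no bracket -> illegal
(4,5): flips 1 -> legal
B mobility = 6
-- W to move --
(1,2): flips 1 -> legal
(1,3): no bracket -> illegal
(1,4): no bracket -> illegal
(2,1): no bracket -> illegal
(2,4): flips 1 -> legal
(3,1): flips 2 -> legal
(4,1): no bracket -> illegal
(4,2): flips 1 -> legal
(4,5): no bracket -> illegal
(5,2): flips 1 -> legal
(5,3): flips 1 -> legal
(5,5): flips 2 -> legal
W mobility = 7

Answer: B=6 W=7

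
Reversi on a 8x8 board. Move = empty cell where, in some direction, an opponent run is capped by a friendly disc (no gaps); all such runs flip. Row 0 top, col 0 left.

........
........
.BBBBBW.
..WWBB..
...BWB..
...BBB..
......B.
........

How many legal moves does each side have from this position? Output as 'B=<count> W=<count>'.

Answer: B=5 W=15

Derivation:
-- B to move --
(1,5): no bracket -> illegal
(1,6): no bracket -> illegal
(1,7): flips 1 -> legal
(2,7): flips 1 -> legal
(3,1): flips 2 -> legal
(3,6): no bracket -> illegal
(3,7): no bracket -> illegal
(4,1): flips 1 -> legal
(4,2): flips 2 -> legal
B mobility = 5
-- W to move --
(1,0): flips 1 -> legal
(1,1): flips 1 -> legal
(1,2): flips 1 -> legal
(1,3): flips 1 -> legal
(1,4): flips 3 -> legal
(1,5): flips 1 -> legal
(1,6): no bracket -> illegal
(2,0): flips 5 -> legal
(3,0): no bracket -> illegal
(3,1): no bracket -> illegal
(3,6): flips 2 -> legal
(4,2): flips 1 -> legal
(4,6): flips 1 -> legal
(5,2): no bracket -> illegal
(5,6): no bracket -> illegal
(5,7): no bracket -> illegal
(6,2): flips 1 -> legal
(6,3): flips 2 -> legal
(6,4): flips 1 -> legal
(6,5): flips 2 -> legal
(6,7): no bracket -> illegal
(7,5): no bracket -> illegal
(7,6): no bracket -> illegal
(7,7): flips 2 -> legal
W mobility = 15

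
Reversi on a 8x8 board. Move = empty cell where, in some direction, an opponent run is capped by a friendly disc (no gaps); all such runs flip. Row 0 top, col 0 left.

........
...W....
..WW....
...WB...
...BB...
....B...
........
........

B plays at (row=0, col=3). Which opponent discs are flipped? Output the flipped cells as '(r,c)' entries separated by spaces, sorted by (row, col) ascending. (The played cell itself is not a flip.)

Answer: (1,3) (2,3) (3,3)

Derivation:
Dir NW: edge -> no flip
Dir N: edge -> no flip
Dir NE: edge -> no flip
Dir W: first cell '.' (not opp) -> no flip
Dir E: first cell '.' (not opp) -> no flip
Dir SW: first cell '.' (not opp) -> no flip
Dir S: opp run (1,3) (2,3) (3,3) capped by B -> flip
Dir SE: first cell '.' (not opp) -> no flip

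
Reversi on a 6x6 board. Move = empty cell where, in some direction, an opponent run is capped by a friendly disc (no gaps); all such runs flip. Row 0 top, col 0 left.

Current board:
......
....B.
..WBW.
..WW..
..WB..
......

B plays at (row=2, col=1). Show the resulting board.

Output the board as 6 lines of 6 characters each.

Place B at (2,1); scan 8 dirs for brackets.
Dir NW: first cell '.' (not opp) -> no flip
Dir N: first cell '.' (not opp) -> no flip
Dir NE: first cell '.' (not opp) -> no flip
Dir W: first cell '.' (not opp) -> no flip
Dir E: opp run (2,2) capped by B -> flip
Dir SW: first cell '.' (not opp) -> no flip
Dir S: first cell '.' (not opp) -> no flip
Dir SE: opp run (3,2) capped by B -> flip
All flips: (2,2) (3,2)

Answer: ......
....B.
.BBBW.
..BW..
..WB..
......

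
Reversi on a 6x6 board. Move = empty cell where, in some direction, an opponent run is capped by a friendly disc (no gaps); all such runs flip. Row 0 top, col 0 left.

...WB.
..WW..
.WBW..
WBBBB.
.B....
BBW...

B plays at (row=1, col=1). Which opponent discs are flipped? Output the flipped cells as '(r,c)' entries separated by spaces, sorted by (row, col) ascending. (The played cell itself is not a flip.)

Answer: (2,1)

Derivation:
Dir NW: first cell '.' (not opp) -> no flip
Dir N: first cell '.' (not opp) -> no flip
Dir NE: first cell '.' (not opp) -> no flip
Dir W: first cell '.' (not opp) -> no flip
Dir E: opp run (1,2) (1,3), next='.' -> no flip
Dir SW: first cell '.' (not opp) -> no flip
Dir S: opp run (2,1) capped by B -> flip
Dir SE: first cell 'B' (not opp) -> no flip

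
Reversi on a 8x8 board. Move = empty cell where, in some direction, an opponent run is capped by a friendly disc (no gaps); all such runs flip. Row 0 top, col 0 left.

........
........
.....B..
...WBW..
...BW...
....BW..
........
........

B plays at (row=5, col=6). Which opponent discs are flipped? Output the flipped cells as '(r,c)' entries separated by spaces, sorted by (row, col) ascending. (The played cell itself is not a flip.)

Answer: (5,5)

Derivation:
Dir NW: first cell '.' (not opp) -> no flip
Dir N: first cell '.' (not opp) -> no flip
Dir NE: first cell '.' (not opp) -> no flip
Dir W: opp run (5,5) capped by B -> flip
Dir E: first cell '.' (not opp) -> no flip
Dir SW: first cell '.' (not opp) -> no flip
Dir S: first cell '.' (not opp) -> no flip
Dir SE: first cell '.' (not opp) -> no flip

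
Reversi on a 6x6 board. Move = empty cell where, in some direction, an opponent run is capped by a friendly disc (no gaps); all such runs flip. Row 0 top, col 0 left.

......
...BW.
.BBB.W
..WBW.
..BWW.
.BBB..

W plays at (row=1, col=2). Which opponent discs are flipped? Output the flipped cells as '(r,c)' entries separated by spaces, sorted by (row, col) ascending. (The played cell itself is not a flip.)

Answer: (1,3) (2,2) (2,3)

Derivation:
Dir NW: first cell '.' (not opp) -> no flip
Dir N: first cell '.' (not opp) -> no flip
Dir NE: first cell '.' (not opp) -> no flip
Dir W: first cell '.' (not opp) -> no flip
Dir E: opp run (1,3) capped by W -> flip
Dir SW: opp run (2,1), next='.' -> no flip
Dir S: opp run (2,2) capped by W -> flip
Dir SE: opp run (2,3) capped by W -> flip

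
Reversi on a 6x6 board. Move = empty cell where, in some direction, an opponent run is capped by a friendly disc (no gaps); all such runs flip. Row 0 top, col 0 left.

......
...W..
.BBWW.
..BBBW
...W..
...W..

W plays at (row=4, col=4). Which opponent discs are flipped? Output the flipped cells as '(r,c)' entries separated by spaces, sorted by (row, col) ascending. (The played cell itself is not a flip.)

Answer: (3,4)

Derivation:
Dir NW: opp run (3,3) (2,2), next='.' -> no flip
Dir N: opp run (3,4) capped by W -> flip
Dir NE: first cell 'W' (not opp) -> no flip
Dir W: first cell 'W' (not opp) -> no flip
Dir E: first cell '.' (not opp) -> no flip
Dir SW: first cell 'W' (not opp) -> no flip
Dir S: first cell '.' (not opp) -> no flip
Dir SE: first cell '.' (not opp) -> no flip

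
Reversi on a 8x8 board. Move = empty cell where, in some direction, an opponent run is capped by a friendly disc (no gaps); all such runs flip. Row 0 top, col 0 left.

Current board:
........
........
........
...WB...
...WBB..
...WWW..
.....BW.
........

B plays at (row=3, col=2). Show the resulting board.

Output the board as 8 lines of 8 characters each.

Place B at (3,2); scan 8 dirs for brackets.
Dir NW: first cell '.' (not opp) -> no flip
Dir N: first cell '.' (not opp) -> no flip
Dir NE: first cell '.' (not opp) -> no flip
Dir W: first cell '.' (not opp) -> no flip
Dir E: opp run (3,3) capped by B -> flip
Dir SW: first cell '.' (not opp) -> no flip
Dir S: first cell '.' (not opp) -> no flip
Dir SE: opp run (4,3) (5,4) capped by B -> flip
All flips: (3,3) (4,3) (5,4)

Answer: ........
........
........
..BBB...
...BBB..
...WBW..
.....BW.
........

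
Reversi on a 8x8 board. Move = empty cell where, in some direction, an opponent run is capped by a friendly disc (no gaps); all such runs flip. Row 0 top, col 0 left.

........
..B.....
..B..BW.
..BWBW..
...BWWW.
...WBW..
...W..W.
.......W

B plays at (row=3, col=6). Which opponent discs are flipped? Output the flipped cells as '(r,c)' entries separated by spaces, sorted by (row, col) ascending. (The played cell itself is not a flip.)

Dir NW: first cell 'B' (not opp) -> no flip
Dir N: opp run (2,6), next='.' -> no flip
Dir NE: first cell '.' (not opp) -> no flip
Dir W: opp run (3,5) capped by B -> flip
Dir E: first cell '.' (not opp) -> no flip
Dir SW: opp run (4,5) capped by B -> flip
Dir S: opp run (4,6), next='.' -> no flip
Dir SE: first cell '.' (not opp) -> no flip

Answer: (3,5) (4,5)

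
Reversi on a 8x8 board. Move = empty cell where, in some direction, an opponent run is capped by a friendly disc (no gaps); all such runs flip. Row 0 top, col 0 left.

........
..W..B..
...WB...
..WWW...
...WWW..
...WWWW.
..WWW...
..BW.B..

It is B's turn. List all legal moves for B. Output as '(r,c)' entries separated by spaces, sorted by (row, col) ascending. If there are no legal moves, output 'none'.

(0,1): no bracket -> illegal
(0,2): no bracket -> illegal
(0,3): no bracket -> illegal
(1,1): no bracket -> illegal
(1,3): no bracket -> illegal
(1,4): no bracket -> illegal
(2,1): no bracket -> illegal
(2,2): flips 1 -> legal
(2,5): no bracket -> illegal
(3,1): no bracket -> illegal
(3,5): no bracket -> illegal
(3,6): flips 3 -> legal
(4,1): no bracket -> illegal
(4,2): flips 3 -> legal
(4,6): no bracket -> illegal
(4,7): no bracket -> illegal
(5,1): no bracket -> illegal
(5,2): flips 1 -> legal
(5,7): no bracket -> illegal
(6,1): no bracket -> illegal
(6,5): no bracket -> illegal
(6,6): no bracket -> illegal
(6,7): no bracket -> illegal
(7,1): no bracket -> illegal
(7,4): flips 5 -> legal

Answer: (2,2) (3,6) (4,2) (5,2) (7,4)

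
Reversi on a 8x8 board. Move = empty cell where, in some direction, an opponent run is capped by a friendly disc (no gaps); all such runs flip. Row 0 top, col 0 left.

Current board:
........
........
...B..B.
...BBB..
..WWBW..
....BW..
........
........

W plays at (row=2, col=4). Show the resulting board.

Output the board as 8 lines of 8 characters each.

Answer: ........
........
...BW.B.
...WBB..
..WWBW..
....BW..
........
........

Derivation:
Place W at (2,4); scan 8 dirs for brackets.
Dir NW: first cell '.' (not opp) -> no flip
Dir N: first cell '.' (not opp) -> no flip
Dir NE: first cell '.' (not opp) -> no flip
Dir W: opp run (2,3), next='.' -> no flip
Dir E: first cell '.' (not opp) -> no flip
Dir SW: opp run (3,3) capped by W -> flip
Dir S: opp run (3,4) (4,4) (5,4), next='.' -> no flip
Dir SE: opp run (3,5), next='.' -> no flip
All flips: (3,3)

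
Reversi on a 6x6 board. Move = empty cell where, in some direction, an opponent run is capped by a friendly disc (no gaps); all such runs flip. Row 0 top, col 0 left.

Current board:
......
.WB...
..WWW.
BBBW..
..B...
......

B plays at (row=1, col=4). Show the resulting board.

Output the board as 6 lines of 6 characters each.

Answer: ......
.WB.B.
..WBW.
BBBW..
..B...
......

Derivation:
Place B at (1,4); scan 8 dirs for brackets.
Dir NW: first cell '.' (not opp) -> no flip
Dir N: first cell '.' (not opp) -> no flip
Dir NE: first cell '.' (not opp) -> no flip
Dir W: first cell '.' (not opp) -> no flip
Dir E: first cell '.' (not opp) -> no flip
Dir SW: opp run (2,3) capped by B -> flip
Dir S: opp run (2,4), next='.' -> no flip
Dir SE: first cell '.' (not opp) -> no flip
All flips: (2,3)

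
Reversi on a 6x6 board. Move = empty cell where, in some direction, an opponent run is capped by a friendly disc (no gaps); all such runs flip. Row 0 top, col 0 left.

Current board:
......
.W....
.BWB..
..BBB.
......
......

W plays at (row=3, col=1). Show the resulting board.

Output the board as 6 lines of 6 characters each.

Answer: ......
.W....
.WWB..
.WBBB.
......
......

Derivation:
Place W at (3,1); scan 8 dirs for brackets.
Dir NW: first cell '.' (not opp) -> no flip
Dir N: opp run (2,1) capped by W -> flip
Dir NE: first cell 'W' (not opp) -> no flip
Dir W: first cell '.' (not opp) -> no flip
Dir E: opp run (3,2) (3,3) (3,4), next='.' -> no flip
Dir SW: first cell '.' (not opp) -> no flip
Dir S: first cell '.' (not opp) -> no flip
Dir SE: first cell '.' (not opp) -> no flip
All flips: (2,1)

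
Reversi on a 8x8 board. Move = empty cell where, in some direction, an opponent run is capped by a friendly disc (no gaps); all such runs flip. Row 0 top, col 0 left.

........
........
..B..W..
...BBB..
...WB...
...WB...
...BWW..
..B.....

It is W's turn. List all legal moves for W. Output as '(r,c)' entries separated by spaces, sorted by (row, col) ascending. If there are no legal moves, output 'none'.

(1,1): no bracket -> illegal
(1,2): no bracket -> illegal
(1,3): no bracket -> illegal
(2,1): no bracket -> illegal
(2,3): flips 1 -> legal
(2,4): flips 3 -> legal
(2,6): flips 2 -> legal
(3,1): no bracket -> illegal
(3,2): no bracket -> illegal
(3,6): no bracket -> illegal
(4,2): no bracket -> illegal
(4,5): flips 2 -> legal
(4,6): no bracket -> illegal
(5,2): no bracket -> illegal
(5,5): flips 1 -> legal
(6,1): no bracket -> illegal
(6,2): flips 1 -> legal
(7,1): no bracket -> illegal
(7,3): flips 1 -> legal
(7,4): no bracket -> illegal

Answer: (2,3) (2,4) (2,6) (4,5) (5,5) (6,2) (7,3)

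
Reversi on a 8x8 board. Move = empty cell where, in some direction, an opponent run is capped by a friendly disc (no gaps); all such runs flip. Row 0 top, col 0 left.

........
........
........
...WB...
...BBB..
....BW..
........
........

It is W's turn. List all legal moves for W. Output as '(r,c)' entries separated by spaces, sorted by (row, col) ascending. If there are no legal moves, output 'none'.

Answer: (3,5) (5,3)

Derivation:
(2,3): no bracket -> illegal
(2,4): no bracket -> illegal
(2,5): no bracket -> illegal
(3,2): no bracket -> illegal
(3,5): flips 2 -> legal
(3,6): no bracket -> illegal
(4,2): no bracket -> illegal
(4,6): no bracket -> illegal
(5,2): no bracket -> illegal
(5,3): flips 2 -> legal
(5,6): no bracket -> illegal
(6,3): no bracket -> illegal
(6,4): no bracket -> illegal
(6,5): no bracket -> illegal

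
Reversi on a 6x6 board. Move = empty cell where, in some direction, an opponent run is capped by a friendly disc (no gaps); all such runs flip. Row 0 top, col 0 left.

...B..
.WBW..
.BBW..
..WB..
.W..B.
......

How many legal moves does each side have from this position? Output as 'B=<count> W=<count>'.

-- B to move --
(0,0): flips 1 -> legal
(0,1): flips 1 -> legal
(0,2): no bracket -> illegal
(0,4): flips 1 -> legal
(1,0): flips 1 -> legal
(1,4): flips 1 -> legal
(2,0): no bracket -> illegal
(2,4): flips 1 -> legal
(3,0): no bracket -> illegal
(3,1): flips 1 -> legal
(3,4): flips 1 -> legal
(4,0): no bracket -> illegal
(4,2): flips 1 -> legal
(4,3): flips 1 -> legal
(5,0): no bracket -> illegal
(5,1): no bracket -> illegal
(5,2): no bracket -> illegal
B mobility = 10
-- W to move --
(0,1): flips 1 -> legal
(0,2): flips 2 -> legal
(0,4): no bracket -> illegal
(1,0): flips 1 -> legal
(1,4): no bracket -> illegal
(2,0): flips 2 -> legal
(2,4): no bracket -> illegal
(3,0): no bracket -> illegal
(3,1): flips 2 -> legal
(3,4): flips 1 -> legal
(3,5): no bracket -> illegal
(4,2): no bracket -> illegal
(4,3): flips 1 -> legal
(4,5): no bracket -> illegal
(5,3): no bracket -> illegal
(5,4): no bracket -> illegal
(5,5): flips 3 -> legal
W mobility = 8

Answer: B=10 W=8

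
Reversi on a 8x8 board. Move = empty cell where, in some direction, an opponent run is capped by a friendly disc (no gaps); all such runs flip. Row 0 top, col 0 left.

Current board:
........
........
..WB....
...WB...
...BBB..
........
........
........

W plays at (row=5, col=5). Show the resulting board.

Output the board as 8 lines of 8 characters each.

Place W at (5,5); scan 8 dirs for brackets.
Dir NW: opp run (4,4) capped by W -> flip
Dir N: opp run (4,5), next='.' -> no flip
Dir NE: first cell '.' (not opp) -> no flip
Dir W: first cell '.' (not opp) -> no flip
Dir E: first cell '.' (not opp) -> no flip
Dir SW: first cell '.' (not opp) -> no flip
Dir S: first cell '.' (not opp) -> no flip
Dir SE: first cell '.' (not opp) -> no flip
All flips: (4,4)

Answer: ........
........
..WB....
...WB...
...BWB..
.....W..
........
........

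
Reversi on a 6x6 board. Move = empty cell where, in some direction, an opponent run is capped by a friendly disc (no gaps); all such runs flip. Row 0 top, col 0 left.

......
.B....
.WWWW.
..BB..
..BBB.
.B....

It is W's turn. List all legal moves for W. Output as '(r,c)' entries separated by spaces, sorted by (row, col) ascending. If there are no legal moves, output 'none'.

Answer: (0,0) (0,1) (4,1) (5,2) (5,3) (5,4) (5,5)

Derivation:
(0,0): flips 1 -> legal
(0,1): flips 1 -> legal
(0,2): no bracket -> illegal
(1,0): no bracket -> illegal
(1,2): no bracket -> illegal
(2,0): no bracket -> illegal
(3,1): no bracket -> illegal
(3,4): no bracket -> illegal
(3,5): no bracket -> illegal
(4,0): no bracket -> illegal
(4,1): flips 1 -> legal
(4,5): no bracket -> illegal
(5,0): no bracket -> illegal
(5,2): flips 2 -> legal
(5,3): flips 2 -> legal
(5,4): flips 2 -> legal
(5,5): flips 2 -> legal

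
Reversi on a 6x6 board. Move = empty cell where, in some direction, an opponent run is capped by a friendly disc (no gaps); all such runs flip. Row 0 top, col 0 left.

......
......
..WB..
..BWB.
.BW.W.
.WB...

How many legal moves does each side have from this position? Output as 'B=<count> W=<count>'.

Answer: B=5 W=6

Derivation:
-- B to move --
(1,1): no bracket -> illegal
(1,2): flips 1 -> legal
(1,3): no bracket -> illegal
(2,1): flips 1 -> legal
(2,4): no bracket -> illegal
(3,1): no bracket -> illegal
(3,5): no bracket -> illegal
(4,0): no bracket -> illegal
(4,3): flips 2 -> legal
(4,5): no bracket -> illegal
(5,0): flips 1 -> legal
(5,3): no bracket -> illegal
(5,4): flips 1 -> legal
(5,5): no bracket -> illegal
B mobility = 5
-- W to move --
(1,2): no bracket -> illegal
(1,3): flips 1 -> legal
(1,4): no bracket -> illegal
(2,1): no bracket -> illegal
(2,4): flips 2 -> legal
(2,5): no bracket -> illegal
(3,0): no bracket -> illegal
(3,1): flips 2 -> legal
(3,5): flips 1 -> legal
(4,0): flips 1 -> legal
(4,3): no bracket -> illegal
(4,5): no bracket -> illegal
(5,0): no bracket -> illegal
(5,3): flips 1 -> legal
W mobility = 6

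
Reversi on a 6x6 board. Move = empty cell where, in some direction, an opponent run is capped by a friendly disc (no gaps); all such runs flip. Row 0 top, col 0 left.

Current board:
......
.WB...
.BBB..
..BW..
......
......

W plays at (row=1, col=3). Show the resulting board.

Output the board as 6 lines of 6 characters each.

Answer: ......
.WWW..
.BBW..
..BW..
......
......

Derivation:
Place W at (1,3); scan 8 dirs for brackets.
Dir NW: first cell '.' (not opp) -> no flip
Dir N: first cell '.' (not opp) -> no flip
Dir NE: first cell '.' (not opp) -> no flip
Dir W: opp run (1,2) capped by W -> flip
Dir E: first cell '.' (not opp) -> no flip
Dir SW: opp run (2,2), next='.' -> no flip
Dir S: opp run (2,3) capped by W -> flip
Dir SE: first cell '.' (not opp) -> no flip
All flips: (1,2) (2,3)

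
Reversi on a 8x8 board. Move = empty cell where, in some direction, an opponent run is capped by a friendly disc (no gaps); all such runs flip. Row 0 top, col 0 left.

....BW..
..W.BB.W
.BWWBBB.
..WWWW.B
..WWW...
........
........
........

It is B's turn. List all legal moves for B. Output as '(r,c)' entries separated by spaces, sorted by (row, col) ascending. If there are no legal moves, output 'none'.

Answer: (0,3) (0,6) (4,1) (4,5) (4,6) (5,1) (5,2) (5,3) (5,4)

Derivation:
(0,1): no bracket -> illegal
(0,2): no bracket -> illegal
(0,3): flips 1 -> legal
(0,6): flips 1 -> legal
(0,7): no bracket -> illegal
(1,1): no bracket -> illegal
(1,3): no bracket -> illegal
(1,6): no bracket -> illegal
(2,7): no bracket -> illegal
(3,1): no bracket -> illegal
(3,6): no bracket -> illegal
(4,1): flips 2 -> legal
(4,5): flips 1 -> legal
(4,6): flips 1 -> legal
(5,1): flips 2 -> legal
(5,2): flips 2 -> legal
(5,3): flips 2 -> legal
(5,4): flips 4 -> legal
(5,5): no bracket -> illegal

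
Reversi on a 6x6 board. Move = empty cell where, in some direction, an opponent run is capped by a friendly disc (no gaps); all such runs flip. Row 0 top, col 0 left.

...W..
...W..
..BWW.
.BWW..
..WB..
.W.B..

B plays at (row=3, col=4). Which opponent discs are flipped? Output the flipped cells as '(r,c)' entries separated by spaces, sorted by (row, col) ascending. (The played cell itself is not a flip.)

Dir NW: opp run (2,3), next='.' -> no flip
Dir N: opp run (2,4), next='.' -> no flip
Dir NE: first cell '.' (not opp) -> no flip
Dir W: opp run (3,3) (3,2) capped by B -> flip
Dir E: first cell '.' (not opp) -> no flip
Dir SW: first cell 'B' (not opp) -> no flip
Dir S: first cell '.' (not opp) -> no flip
Dir SE: first cell '.' (not opp) -> no flip

Answer: (3,2) (3,3)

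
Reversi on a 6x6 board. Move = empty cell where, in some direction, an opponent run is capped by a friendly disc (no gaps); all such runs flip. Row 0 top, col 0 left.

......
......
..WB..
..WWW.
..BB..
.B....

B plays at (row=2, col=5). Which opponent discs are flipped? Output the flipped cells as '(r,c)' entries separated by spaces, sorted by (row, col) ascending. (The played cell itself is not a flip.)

Answer: (3,4)

Derivation:
Dir NW: first cell '.' (not opp) -> no flip
Dir N: first cell '.' (not opp) -> no flip
Dir NE: edge -> no flip
Dir W: first cell '.' (not opp) -> no flip
Dir E: edge -> no flip
Dir SW: opp run (3,4) capped by B -> flip
Dir S: first cell '.' (not opp) -> no flip
Dir SE: edge -> no flip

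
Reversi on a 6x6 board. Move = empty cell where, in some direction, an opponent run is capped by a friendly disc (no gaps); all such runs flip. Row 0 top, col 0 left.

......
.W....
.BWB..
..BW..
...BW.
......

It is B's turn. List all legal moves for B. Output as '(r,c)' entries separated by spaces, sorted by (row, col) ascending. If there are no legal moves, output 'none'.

(0,0): no bracket -> illegal
(0,1): flips 1 -> legal
(0,2): no bracket -> illegal
(1,0): no bracket -> illegal
(1,2): flips 1 -> legal
(1,3): no bracket -> illegal
(2,0): no bracket -> illegal
(2,4): no bracket -> illegal
(3,1): no bracket -> illegal
(3,4): flips 1 -> legal
(3,5): no bracket -> illegal
(4,2): no bracket -> illegal
(4,5): flips 1 -> legal
(5,3): no bracket -> illegal
(5,4): no bracket -> illegal
(5,5): no bracket -> illegal

Answer: (0,1) (1,2) (3,4) (4,5)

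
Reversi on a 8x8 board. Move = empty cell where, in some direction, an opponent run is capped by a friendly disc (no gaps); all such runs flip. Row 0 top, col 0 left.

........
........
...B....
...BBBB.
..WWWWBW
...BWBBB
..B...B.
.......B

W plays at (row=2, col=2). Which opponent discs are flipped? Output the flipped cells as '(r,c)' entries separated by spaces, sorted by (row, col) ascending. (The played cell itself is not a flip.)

Dir NW: first cell '.' (not opp) -> no flip
Dir N: first cell '.' (not opp) -> no flip
Dir NE: first cell '.' (not opp) -> no flip
Dir W: first cell '.' (not opp) -> no flip
Dir E: opp run (2,3), next='.' -> no flip
Dir SW: first cell '.' (not opp) -> no flip
Dir S: first cell '.' (not opp) -> no flip
Dir SE: opp run (3,3) capped by W -> flip

Answer: (3,3)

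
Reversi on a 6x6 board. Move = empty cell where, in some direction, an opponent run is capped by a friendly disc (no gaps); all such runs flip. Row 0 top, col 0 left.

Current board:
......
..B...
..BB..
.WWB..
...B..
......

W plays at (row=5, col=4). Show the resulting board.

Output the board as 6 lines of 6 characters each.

Place W at (5,4); scan 8 dirs for brackets.
Dir NW: opp run (4,3) capped by W -> flip
Dir N: first cell '.' (not opp) -> no flip
Dir NE: first cell '.' (not opp) -> no flip
Dir W: first cell '.' (not opp) -> no flip
Dir E: first cell '.' (not opp) -> no flip
Dir SW: edge -> no flip
Dir S: edge -> no flip
Dir SE: edge -> no flip
All flips: (4,3)

Answer: ......
..B...
..BB..
.WWB..
...W..
....W.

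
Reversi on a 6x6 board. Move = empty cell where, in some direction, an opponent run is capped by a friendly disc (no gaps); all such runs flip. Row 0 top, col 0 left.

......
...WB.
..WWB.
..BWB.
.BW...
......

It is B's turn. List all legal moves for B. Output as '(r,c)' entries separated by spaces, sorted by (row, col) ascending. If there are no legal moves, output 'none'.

(0,2): flips 1 -> legal
(0,3): no bracket -> illegal
(0,4): no bracket -> illegal
(1,1): no bracket -> illegal
(1,2): flips 3 -> legal
(2,1): flips 2 -> legal
(3,1): no bracket -> illegal
(4,3): flips 1 -> legal
(4,4): no bracket -> illegal
(5,1): flips 2 -> legal
(5,2): flips 1 -> legal
(5,3): no bracket -> illegal

Answer: (0,2) (1,2) (2,1) (4,3) (5,1) (5,2)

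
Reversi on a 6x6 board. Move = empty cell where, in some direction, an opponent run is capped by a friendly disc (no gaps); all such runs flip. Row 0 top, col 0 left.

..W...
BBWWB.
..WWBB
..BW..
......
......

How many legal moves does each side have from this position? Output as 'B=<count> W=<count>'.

-- B to move --
(0,1): no bracket -> illegal
(0,3): no bracket -> illegal
(0,4): no bracket -> illegal
(2,1): flips 2 -> legal
(3,1): no bracket -> illegal
(3,4): flips 1 -> legal
(4,2): flips 1 -> legal
(4,3): no bracket -> illegal
(4,4): flips 2 -> legal
B mobility = 4
-- W to move --
(0,0): flips 1 -> legal
(0,1): no bracket -> illegal
(0,3): no bracket -> illegal
(0,4): no bracket -> illegal
(0,5): flips 1 -> legal
(1,5): flips 2 -> legal
(2,0): flips 1 -> legal
(2,1): no bracket -> illegal
(3,1): flips 1 -> legal
(3,4): no bracket -> illegal
(3,5): flips 1 -> legal
(4,1): flips 1 -> legal
(4,2): flips 1 -> legal
(4,3): no bracket -> illegal
W mobility = 8

Answer: B=4 W=8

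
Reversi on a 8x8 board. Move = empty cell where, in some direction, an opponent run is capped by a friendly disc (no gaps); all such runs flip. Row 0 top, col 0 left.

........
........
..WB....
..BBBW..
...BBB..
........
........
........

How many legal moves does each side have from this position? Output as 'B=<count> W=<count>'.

-- B to move --
(1,1): flips 1 -> legal
(1,2): flips 1 -> legal
(1,3): no bracket -> illegal
(2,1): flips 1 -> legal
(2,4): no bracket -> illegal
(2,5): flips 1 -> legal
(2,6): flips 1 -> legal
(3,1): no bracket -> illegal
(3,6): flips 1 -> legal
(4,6): no bracket -> illegal
B mobility = 6
-- W to move --
(1,2): no bracket -> illegal
(1,3): no bracket -> illegal
(1,4): no bracket -> illegal
(2,1): no bracket -> illegal
(2,4): flips 1 -> legal
(2,5): no bracket -> illegal
(3,1): flips 3 -> legal
(3,6): no bracket -> illegal
(4,1): no bracket -> illegal
(4,2): flips 1 -> legal
(4,6): no bracket -> illegal
(5,2): no bracket -> illegal
(5,3): flips 1 -> legal
(5,4): no bracket -> illegal
(5,5): flips 3 -> legal
(5,6): no bracket -> illegal
W mobility = 5

Answer: B=6 W=5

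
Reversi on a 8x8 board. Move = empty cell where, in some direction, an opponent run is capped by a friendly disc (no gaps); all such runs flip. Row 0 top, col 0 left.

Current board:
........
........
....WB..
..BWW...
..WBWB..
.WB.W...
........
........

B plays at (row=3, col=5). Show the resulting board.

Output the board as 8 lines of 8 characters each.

Place B at (3,5); scan 8 dirs for brackets.
Dir NW: opp run (2,4), next='.' -> no flip
Dir N: first cell 'B' (not opp) -> no flip
Dir NE: first cell '.' (not opp) -> no flip
Dir W: opp run (3,4) (3,3) capped by B -> flip
Dir E: first cell '.' (not opp) -> no flip
Dir SW: opp run (4,4), next='.' -> no flip
Dir S: first cell 'B' (not opp) -> no flip
Dir SE: first cell '.' (not opp) -> no flip
All flips: (3,3) (3,4)

Answer: ........
........
....WB..
..BBBB..
..WBWB..
.WB.W...
........
........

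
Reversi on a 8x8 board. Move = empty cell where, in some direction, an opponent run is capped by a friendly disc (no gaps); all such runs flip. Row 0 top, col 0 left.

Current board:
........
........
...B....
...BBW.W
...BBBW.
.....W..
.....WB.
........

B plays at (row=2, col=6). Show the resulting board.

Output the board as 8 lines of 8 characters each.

Answer: ........
........
...B..B.
...BBB.W
...BBBW.
.....W..
.....WB.
........

Derivation:
Place B at (2,6); scan 8 dirs for brackets.
Dir NW: first cell '.' (not opp) -> no flip
Dir N: first cell '.' (not opp) -> no flip
Dir NE: first cell '.' (not opp) -> no flip
Dir W: first cell '.' (not opp) -> no flip
Dir E: first cell '.' (not opp) -> no flip
Dir SW: opp run (3,5) capped by B -> flip
Dir S: first cell '.' (not opp) -> no flip
Dir SE: opp run (3,7), next=edge -> no flip
All flips: (3,5)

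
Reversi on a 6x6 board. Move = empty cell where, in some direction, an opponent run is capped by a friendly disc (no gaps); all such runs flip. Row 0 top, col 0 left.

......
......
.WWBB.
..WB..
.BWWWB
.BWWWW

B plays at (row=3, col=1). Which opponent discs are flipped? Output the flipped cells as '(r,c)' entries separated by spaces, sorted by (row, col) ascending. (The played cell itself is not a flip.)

Answer: (3,2)

Derivation:
Dir NW: first cell '.' (not opp) -> no flip
Dir N: opp run (2,1), next='.' -> no flip
Dir NE: opp run (2,2), next='.' -> no flip
Dir W: first cell '.' (not opp) -> no flip
Dir E: opp run (3,2) capped by B -> flip
Dir SW: first cell '.' (not opp) -> no flip
Dir S: first cell 'B' (not opp) -> no flip
Dir SE: opp run (4,2) (5,3), next=edge -> no flip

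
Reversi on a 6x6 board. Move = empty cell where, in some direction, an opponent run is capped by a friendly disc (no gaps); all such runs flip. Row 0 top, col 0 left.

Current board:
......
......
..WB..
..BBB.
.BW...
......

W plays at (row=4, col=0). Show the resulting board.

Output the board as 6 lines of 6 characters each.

Answer: ......
......
..WB..
..BBB.
WWW...
......

Derivation:
Place W at (4,0); scan 8 dirs for brackets.
Dir NW: edge -> no flip
Dir N: first cell '.' (not opp) -> no flip
Dir NE: first cell '.' (not opp) -> no flip
Dir W: edge -> no flip
Dir E: opp run (4,1) capped by W -> flip
Dir SW: edge -> no flip
Dir S: first cell '.' (not opp) -> no flip
Dir SE: first cell '.' (not opp) -> no flip
All flips: (4,1)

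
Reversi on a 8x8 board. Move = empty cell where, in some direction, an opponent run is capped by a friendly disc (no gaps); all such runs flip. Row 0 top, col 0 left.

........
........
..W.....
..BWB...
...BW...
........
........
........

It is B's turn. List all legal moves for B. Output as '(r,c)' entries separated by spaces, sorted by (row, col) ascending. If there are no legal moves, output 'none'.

(1,1): no bracket -> illegal
(1,2): flips 1 -> legal
(1,3): no bracket -> illegal
(2,1): no bracket -> illegal
(2,3): flips 1 -> legal
(2,4): no bracket -> illegal
(3,1): no bracket -> illegal
(3,5): no bracket -> illegal
(4,2): no bracket -> illegal
(4,5): flips 1 -> legal
(5,3): no bracket -> illegal
(5,4): flips 1 -> legal
(5,5): no bracket -> illegal

Answer: (1,2) (2,3) (4,5) (5,4)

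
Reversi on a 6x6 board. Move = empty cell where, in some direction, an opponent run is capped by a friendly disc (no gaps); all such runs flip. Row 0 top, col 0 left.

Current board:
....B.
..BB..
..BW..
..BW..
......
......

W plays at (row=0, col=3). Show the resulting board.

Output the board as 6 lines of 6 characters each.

Place W at (0,3); scan 8 dirs for brackets.
Dir NW: edge -> no flip
Dir N: edge -> no flip
Dir NE: edge -> no flip
Dir W: first cell '.' (not opp) -> no flip
Dir E: opp run (0,4), next='.' -> no flip
Dir SW: opp run (1,2), next='.' -> no flip
Dir S: opp run (1,3) capped by W -> flip
Dir SE: first cell '.' (not opp) -> no flip
All flips: (1,3)

Answer: ...WB.
..BW..
..BW..
..BW..
......
......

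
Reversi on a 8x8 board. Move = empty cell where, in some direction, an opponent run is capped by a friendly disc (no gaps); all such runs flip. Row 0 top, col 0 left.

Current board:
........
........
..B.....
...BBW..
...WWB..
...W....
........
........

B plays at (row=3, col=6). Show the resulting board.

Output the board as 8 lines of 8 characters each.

Answer: ........
........
..B.....
...BBBB.
...WWB..
...W....
........
........

Derivation:
Place B at (3,6); scan 8 dirs for brackets.
Dir NW: first cell '.' (not opp) -> no flip
Dir N: first cell '.' (not opp) -> no flip
Dir NE: first cell '.' (not opp) -> no flip
Dir W: opp run (3,5) capped by B -> flip
Dir E: first cell '.' (not opp) -> no flip
Dir SW: first cell 'B' (not opp) -> no flip
Dir S: first cell '.' (not opp) -> no flip
Dir SE: first cell '.' (not opp) -> no flip
All flips: (3,5)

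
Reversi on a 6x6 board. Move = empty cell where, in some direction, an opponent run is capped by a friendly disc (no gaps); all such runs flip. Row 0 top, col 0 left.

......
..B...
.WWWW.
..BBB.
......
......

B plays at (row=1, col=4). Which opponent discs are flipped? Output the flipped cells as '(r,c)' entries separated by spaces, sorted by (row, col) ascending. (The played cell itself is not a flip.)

Dir NW: first cell '.' (not opp) -> no flip
Dir N: first cell '.' (not opp) -> no flip
Dir NE: first cell '.' (not opp) -> no flip
Dir W: first cell '.' (not opp) -> no flip
Dir E: first cell '.' (not opp) -> no flip
Dir SW: opp run (2,3) capped by B -> flip
Dir S: opp run (2,4) capped by B -> flip
Dir SE: first cell '.' (not opp) -> no flip

Answer: (2,3) (2,4)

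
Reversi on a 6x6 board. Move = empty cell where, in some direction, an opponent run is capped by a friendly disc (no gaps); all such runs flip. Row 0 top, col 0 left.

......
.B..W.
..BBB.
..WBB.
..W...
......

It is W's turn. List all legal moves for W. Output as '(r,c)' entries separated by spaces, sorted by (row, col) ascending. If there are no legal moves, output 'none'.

Answer: (1,2) (1,5) (3,5) (4,4)

Derivation:
(0,0): no bracket -> illegal
(0,1): no bracket -> illegal
(0,2): no bracket -> illegal
(1,0): no bracket -> illegal
(1,2): flips 1 -> legal
(1,3): no bracket -> illegal
(1,5): flips 2 -> legal
(2,0): no bracket -> illegal
(2,1): no bracket -> illegal
(2,5): no bracket -> illegal
(3,1): no bracket -> illegal
(3,5): flips 2 -> legal
(4,3): no bracket -> illegal
(4,4): flips 2 -> legal
(4,5): no bracket -> illegal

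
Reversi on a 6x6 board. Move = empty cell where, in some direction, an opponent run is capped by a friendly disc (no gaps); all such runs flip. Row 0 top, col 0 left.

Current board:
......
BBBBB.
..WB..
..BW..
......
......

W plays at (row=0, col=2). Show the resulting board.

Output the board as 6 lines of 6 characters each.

Answer: ..W...
BBWBB.
..WB..
..BW..
......
......

Derivation:
Place W at (0,2); scan 8 dirs for brackets.
Dir NW: edge -> no flip
Dir N: edge -> no flip
Dir NE: edge -> no flip
Dir W: first cell '.' (not opp) -> no flip
Dir E: first cell '.' (not opp) -> no flip
Dir SW: opp run (1,1), next='.' -> no flip
Dir S: opp run (1,2) capped by W -> flip
Dir SE: opp run (1,3), next='.' -> no flip
All flips: (1,2)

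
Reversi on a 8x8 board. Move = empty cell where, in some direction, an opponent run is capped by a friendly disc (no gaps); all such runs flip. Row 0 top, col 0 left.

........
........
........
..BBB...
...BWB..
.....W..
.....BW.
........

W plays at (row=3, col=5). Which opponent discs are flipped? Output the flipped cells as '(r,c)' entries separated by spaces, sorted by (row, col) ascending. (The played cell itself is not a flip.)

Answer: (4,5)

Derivation:
Dir NW: first cell '.' (not opp) -> no flip
Dir N: first cell '.' (not opp) -> no flip
Dir NE: first cell '.' (not opp) -> no flip
Dir W: opp run (3,4) (3,3) (3,2), next='.' -> no flip
Dir E: first cell '.' (not opp) -> no flip
Dir SW: first cell 'W' (not opp) -> no flip
Dir S: opp run (4,5) capped by W -> flip
Dir SE: first cell '.' (not opp) -> no flip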